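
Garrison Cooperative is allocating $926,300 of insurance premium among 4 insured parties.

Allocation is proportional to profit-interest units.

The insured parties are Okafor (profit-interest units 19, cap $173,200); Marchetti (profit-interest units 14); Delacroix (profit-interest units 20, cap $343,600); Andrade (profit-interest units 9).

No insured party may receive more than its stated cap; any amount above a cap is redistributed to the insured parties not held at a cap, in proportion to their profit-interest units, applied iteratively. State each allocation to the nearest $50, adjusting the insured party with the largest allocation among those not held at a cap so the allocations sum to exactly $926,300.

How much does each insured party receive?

Profit-interest units total: 62.
Proportional shares (ignoring caps): Okafor 283,866.13; Marchetti 209,164.52; Delacroix 298,806.45; Andrade 134,462.90.
Capped: Okafor ($173,200); remaining pool $753,100 reallocated over remaining profit-interest units 43.
Capped: Delacroix ($343,600); remaining pool $409,500 reallocated over remaining profit-interest units 23.
Redistributed shares: Marchetti 249,260.87 → $249,250; Andrade 160,239.13 → $160,250.

Okafor: $173,200 | Marchetti: $249,250 | Delacroix: $343,600 | Andrade: $160,250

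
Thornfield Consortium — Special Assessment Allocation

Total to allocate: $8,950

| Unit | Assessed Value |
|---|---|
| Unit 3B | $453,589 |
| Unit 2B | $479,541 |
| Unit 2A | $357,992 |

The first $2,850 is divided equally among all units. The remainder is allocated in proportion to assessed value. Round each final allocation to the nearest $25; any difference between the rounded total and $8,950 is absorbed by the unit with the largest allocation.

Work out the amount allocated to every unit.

Equal tier: $2,850 ÷ 3 = $950 apiece.
Remainder $6,100 by assessed value (total 1,291,122): Unit 3B 2,143.01 → $2,150; Unit 2B 2,265.63 → $2,275; Unit 2A 1,691.36 → $1,700.
Rounding difference −$25 on remainder applied to Unit 2B.
Totals: Unit 3B $950 + $2,150 = $3,100; Unit 2B $950 + $2,250 = $3,200; Unit 2A $950 + $1,700 = $2,650.

Unit 3B: $3,100 · Unit 2B: $3,200 · Unit 2A: $2,650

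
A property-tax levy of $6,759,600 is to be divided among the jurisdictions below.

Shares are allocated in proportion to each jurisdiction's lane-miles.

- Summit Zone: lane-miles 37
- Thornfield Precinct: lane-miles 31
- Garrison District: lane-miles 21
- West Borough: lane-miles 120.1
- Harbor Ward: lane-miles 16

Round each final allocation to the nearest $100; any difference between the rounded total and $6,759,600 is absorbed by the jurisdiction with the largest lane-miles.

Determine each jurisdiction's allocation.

Summit Zone: $1,111,100 · Thornfield Precinct: $930,900 · Garrison District: $630,600 · West Borough: $3,606,500 · Harbor Ward: $480,500

Total lane-miles = 37 + 31 + 21 + 120.1 + 16 = 225.1.
Unrounded shares: Summit Zone 1,111,084.85; Thornfield Precinct 930,908.93; Garrison District 630,615.73; West Borough 3,606,521.37; Harbor Ward 480,469.12.
Rounded to nearest $100: Summit Zone $1,111,100; Thornfield Precinct $930,900; Garrison District $630,600; West Borough $3,606,500; Harbor Ward $480,500. Sum = $6,759,600.
No rounding difference to absorb.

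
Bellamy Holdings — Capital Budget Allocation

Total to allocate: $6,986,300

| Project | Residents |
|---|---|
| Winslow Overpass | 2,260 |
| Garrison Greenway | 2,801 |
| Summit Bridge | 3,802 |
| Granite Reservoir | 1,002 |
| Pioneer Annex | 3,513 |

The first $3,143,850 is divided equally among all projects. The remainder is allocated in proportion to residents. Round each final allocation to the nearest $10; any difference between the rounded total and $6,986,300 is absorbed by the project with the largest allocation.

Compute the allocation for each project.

$3,143,850 shared equally gives $628,770 per project.
Remainder $3,842,450 by residents (total 13,378): Winslow Overpass 649,120.72 → $649,120; Garrison Greenway 804,507.58 → $804,510; Summit Bridge 1,092,016.36 → $1,092,020; Granite Reservoir 287,796.00 → $287,800; Pioneer Annex 1,009,009.33 → $1,009,010.
Rounding difference −$10 on remainder applied to Summit Bridge.
Totals: Winslow Overpass $628,770 + $649,120 = $1,277,890; Garrison Greenway $628,770 + $804,510 = $1,433,280; Summit Bridge $628,770 + $1,092,010 = $1,720,780; Granite Reservoir $628,770 + $287,800 = $916,570; Pioneer Annex $628,770 + $1,009,010 = $1,637,780.

Winslow Overpass: $1,277,890; Garrison Greenway: $1,433,280; Summit Bridge: $1,720,780; Granite Reservoir: $916,570; Pioneer Annex: $1,637,780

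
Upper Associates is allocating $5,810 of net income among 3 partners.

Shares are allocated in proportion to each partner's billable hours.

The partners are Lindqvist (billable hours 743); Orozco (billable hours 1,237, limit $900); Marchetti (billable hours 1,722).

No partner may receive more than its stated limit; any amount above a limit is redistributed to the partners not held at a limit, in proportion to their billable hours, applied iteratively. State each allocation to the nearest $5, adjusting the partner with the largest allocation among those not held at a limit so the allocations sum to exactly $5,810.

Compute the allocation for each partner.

Total billable hours = 3,702.
Pro-rata shares before constraints: Lindqvist 1,166.08; Orozco 1,941.37; Marchetti 2,702.54.
Cap binds for Orozco ($900); balance $4,910 reallocated over remaining billable hours 2,465.
Remaining shares: Lindqvist 1,479.97 → $1,480; Marchetti 3,430.03 → $3,430.

Lindqvist: $1,480 · Orozco: $900 · Marchetti: $3,430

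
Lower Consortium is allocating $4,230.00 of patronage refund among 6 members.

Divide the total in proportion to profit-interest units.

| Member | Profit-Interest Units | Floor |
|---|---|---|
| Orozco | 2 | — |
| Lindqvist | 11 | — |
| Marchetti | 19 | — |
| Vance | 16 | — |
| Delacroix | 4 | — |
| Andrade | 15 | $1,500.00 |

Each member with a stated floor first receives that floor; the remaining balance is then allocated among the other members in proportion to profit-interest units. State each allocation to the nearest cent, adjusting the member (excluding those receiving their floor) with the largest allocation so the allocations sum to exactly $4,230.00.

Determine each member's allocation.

Guaranteed amounts: Andrade $1,500.00. Residual $2,730.00.
Residual split over remaining profit-interest units 52: Orozco 105.0000 → $105.00; Lindqvist 577.5000 → $577.50; Marchetti 997.5000 → $997.50; Vance 840.0000 → $840.00; Delacroix 210.0000 → $210.00.

Orozco: $105.00 · Lindqvist: $577.50 · Marchetti: $997.50 · Vance: $840.00 · Delacroix: $210.00 · Andrade: $1,500.00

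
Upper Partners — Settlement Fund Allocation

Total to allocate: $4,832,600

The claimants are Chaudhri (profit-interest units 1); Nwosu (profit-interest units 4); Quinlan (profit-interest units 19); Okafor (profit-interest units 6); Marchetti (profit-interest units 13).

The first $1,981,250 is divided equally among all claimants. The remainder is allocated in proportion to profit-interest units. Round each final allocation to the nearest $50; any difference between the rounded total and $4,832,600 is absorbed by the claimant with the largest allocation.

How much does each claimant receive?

$1,981,250 shared equally gives $396,250 per claimant.
Remainder $2,851,350 by profit-interest units (total 43): Chaudhri 66,310.47 → $66,300; Nwosu 265,241.86 → $265,250; Quinlan 1,259,898.84 → $1,259,900; Okafor 397,862.79 → $397,850; Marchetti 862,036.05 → $862,050.
Totals: Chaudhri $396,250 + $66,300 = $462,550; Nwosu $396,250 + $265,250 = $661,500; Quinlan $396,250 + $1,259,900 = $1,656,150; Okafor $396,250 + $397,850 = $794,100; Marchetti $396,250 + $862,050 = $1,258,300.

Chaudhri: $462,550 | Nwosu: $661,500 | Quinlan: $1,656,150 | Okafor: $794,100 | Marchetti: $1,258,300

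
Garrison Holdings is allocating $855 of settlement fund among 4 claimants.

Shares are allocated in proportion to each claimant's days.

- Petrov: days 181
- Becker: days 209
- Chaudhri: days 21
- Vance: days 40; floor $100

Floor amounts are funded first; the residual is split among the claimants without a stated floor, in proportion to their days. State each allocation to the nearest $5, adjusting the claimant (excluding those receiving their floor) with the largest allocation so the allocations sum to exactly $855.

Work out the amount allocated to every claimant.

Fund the minimums — Vance $100. Balance $755.
Balance split over remaining days 411: Petrov 332.49 → $330; Becker 383.93 → $385; Chaudhri 38.58 → $40.

Petrov: $330 · Becker: $385 · Chaudhri: $40 · Vance: $100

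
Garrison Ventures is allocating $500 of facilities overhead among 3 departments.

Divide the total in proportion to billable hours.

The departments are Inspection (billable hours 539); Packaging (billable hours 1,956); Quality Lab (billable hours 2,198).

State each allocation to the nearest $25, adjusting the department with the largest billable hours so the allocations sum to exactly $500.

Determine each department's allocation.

Sum of billable hours: 539 + 1,956 + 2,198 = 4,693.
Pro-rata amounts: Inspection 57.43; Packaging 208.40; Quality Lab 234.18.
After rounding ($25): Inspection $50; Packaging $200; Quality Lab $225. Sum = $475.
Difference $500 − $475 = +$25 applied to largest billable hours (Quality Lab): Quality Lab becomes $250.

Inspection: $50 · Packaging: $200 · Quality Lab: $250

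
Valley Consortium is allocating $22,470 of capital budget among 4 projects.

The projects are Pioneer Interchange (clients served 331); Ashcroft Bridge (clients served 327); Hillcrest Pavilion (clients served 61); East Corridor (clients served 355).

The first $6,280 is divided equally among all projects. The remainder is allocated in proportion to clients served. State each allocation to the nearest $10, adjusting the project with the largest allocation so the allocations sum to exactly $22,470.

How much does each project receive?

Pioneer Interchange: $6,560 · Ashcroft Bridge: $6,500 · Hillcrest Pavilion: $2,490 · East Corridor: $6,920

First tranche $6,280 split equally: $1,570 each.
Remainder $16,190 by clients served (total 1,074): Pioneer Interchange 4,989.66 → $4,990; Ashcroft Bridge 4,929.36 → $4,930; Hillcrest Pavilion 919.54 → $920; East Corridor 5,351.44 → $5,350.
Totals: Pioneer Interchange $1,570 + $4,990 = $6,560; Ashcroft Bridge $1,570 + $4,930 = $6,500; Hillcrest Pavilion $1,570 + $920 = $2,490; East Corridor $1,570 + $5,350 = $6,920.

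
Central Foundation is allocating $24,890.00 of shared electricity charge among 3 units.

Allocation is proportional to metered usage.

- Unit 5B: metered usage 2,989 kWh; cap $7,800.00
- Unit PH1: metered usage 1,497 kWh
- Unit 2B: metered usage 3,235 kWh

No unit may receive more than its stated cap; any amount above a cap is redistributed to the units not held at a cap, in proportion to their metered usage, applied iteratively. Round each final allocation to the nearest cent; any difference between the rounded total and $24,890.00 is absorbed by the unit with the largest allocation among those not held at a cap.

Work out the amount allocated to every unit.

Unit 5B: $7,800.00 · Unit PH1: $5,406.54 · Unit 2B: $11,683.46

Total metered usage = 7,721.
Pro-rata shares before constraints: Unit 5B 9,635.5666; Unit PH1 4,825.8425; Unit 2B 10,428.5909.
Held at cap: Unit 5B ($7,800.00); balance $17,090.00 reallocated over remaining metered usage 4,732.
Shares after redistribution: Unit PH1 5,406.5363 → $5,406.54; Unit 2B 11,683.4637 → $11,683.46.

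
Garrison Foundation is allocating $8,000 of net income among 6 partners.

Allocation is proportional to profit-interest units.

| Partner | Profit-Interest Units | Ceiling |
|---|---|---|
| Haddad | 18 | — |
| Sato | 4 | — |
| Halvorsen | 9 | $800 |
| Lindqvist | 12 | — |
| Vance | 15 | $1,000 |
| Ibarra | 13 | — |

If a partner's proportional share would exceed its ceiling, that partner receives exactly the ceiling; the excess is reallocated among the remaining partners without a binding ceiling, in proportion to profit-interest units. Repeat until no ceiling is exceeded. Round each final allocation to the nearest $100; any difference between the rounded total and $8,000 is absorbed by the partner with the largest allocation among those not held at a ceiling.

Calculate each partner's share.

Total profit-interest units = 71.
Unconstrained shares: Haddad 2,028.17; Sato 450.70; Halvorsen 1,014.08; Lindqvist 1,352.11; Vance 1,690.14; Ibarra 1,464.79.
Held at cap: Halvorsen ($800), Vance ($1,000); residual $6,200 reallocated over remaining profit-interest units 47.
Shares after redistribution: Haddad 2,374.47 → $2,400; Sato 527.66 → $500; Lindqvist 1,582.98 → $1,600; Ibarra 1,714.89 → $1,700.

Haddad: $2,400 | Sato: $500 | Halvorsen: $800 | Lindqvist: $1,600 | Vance: $1,000 | Ibarra: $1,700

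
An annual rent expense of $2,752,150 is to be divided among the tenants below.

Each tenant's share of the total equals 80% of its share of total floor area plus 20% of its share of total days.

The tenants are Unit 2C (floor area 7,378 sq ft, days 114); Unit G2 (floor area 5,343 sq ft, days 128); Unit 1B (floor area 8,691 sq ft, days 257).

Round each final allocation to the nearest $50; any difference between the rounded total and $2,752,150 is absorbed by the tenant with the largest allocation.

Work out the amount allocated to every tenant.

Totals — floor area 21,412, days 499.
Composite weights (80% floor area + 20% days): Unit 2C 0.3213; Unit G2 0.2509; Unit 1B 0.4277.
Unrounded shares: Unit 2C 884,403.11; Unit G2 690,594.20; Unit 1B 1,177,152.69.
At nearest $50: Unit 2C $884,400; Unit G2 $690,600; Unit 1B $1,177,150. Sum = $2,752,150.
Rounded total matches; no reconciliation needed.

Unit 2C: $884,400; Unit G2: $690,600; Unit 1B: $1,177,150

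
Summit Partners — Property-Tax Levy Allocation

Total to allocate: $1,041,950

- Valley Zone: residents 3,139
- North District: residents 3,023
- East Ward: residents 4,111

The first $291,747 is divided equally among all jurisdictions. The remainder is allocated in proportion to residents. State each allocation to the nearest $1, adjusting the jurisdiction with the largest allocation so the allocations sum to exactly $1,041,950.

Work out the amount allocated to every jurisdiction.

First tranche $291,747 split equally: $97,249 each.
Remainder $750,203 by residents (total 10,273): Valley Zone 229,230.72 → $229,231; North District 220,759.63 → $220,760; East Ward 300,212.65 → $300,213.
Rounding difference −$1 on remainder applied to East Ward.
Totals: Valley Zone $97,249 + $229,231 = $326,480; North District $97,249 + $220,760 = $318,009; East Ward $97,249 + $300,212 = $397,461.

Valley Zone: $326,480 · North District: $318,009 · East Ward: $397,461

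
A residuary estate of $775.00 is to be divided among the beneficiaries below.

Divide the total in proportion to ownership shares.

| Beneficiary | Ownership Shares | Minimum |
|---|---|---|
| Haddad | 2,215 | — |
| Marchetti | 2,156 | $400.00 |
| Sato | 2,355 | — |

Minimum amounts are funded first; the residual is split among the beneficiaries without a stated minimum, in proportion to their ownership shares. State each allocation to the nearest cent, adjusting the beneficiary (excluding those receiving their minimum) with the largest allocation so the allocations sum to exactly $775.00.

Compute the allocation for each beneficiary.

Haddad: $181.76; Marchetti: $400.00; Sato: $193.24

Guaranteed amounts: Marchetti $400.00. Balance $375.00.
Balance split over remaining ownership shares 4,570: Haddad 181.7560 → $181.76; Sato 193.2440 → $193.24.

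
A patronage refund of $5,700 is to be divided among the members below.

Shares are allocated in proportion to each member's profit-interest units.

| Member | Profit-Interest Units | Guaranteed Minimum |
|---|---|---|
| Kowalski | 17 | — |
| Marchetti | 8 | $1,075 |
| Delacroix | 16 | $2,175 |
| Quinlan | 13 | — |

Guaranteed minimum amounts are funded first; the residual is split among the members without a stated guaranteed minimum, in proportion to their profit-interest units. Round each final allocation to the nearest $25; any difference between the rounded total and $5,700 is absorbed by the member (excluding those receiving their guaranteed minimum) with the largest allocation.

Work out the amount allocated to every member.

Kowalski: $1,400 · Marchetti: $1,075 · Delacroix: $2,175 · Quinlan: $1,050

Fund the minimums — Marchetti $1,075; Delacroix $2,175. Remaining pool $2,450.
Remaining pool split over remaining profit-interest units 30: Kowalski 1,388.33 → $1,400; Quinlan 1,061.67 → $1,050.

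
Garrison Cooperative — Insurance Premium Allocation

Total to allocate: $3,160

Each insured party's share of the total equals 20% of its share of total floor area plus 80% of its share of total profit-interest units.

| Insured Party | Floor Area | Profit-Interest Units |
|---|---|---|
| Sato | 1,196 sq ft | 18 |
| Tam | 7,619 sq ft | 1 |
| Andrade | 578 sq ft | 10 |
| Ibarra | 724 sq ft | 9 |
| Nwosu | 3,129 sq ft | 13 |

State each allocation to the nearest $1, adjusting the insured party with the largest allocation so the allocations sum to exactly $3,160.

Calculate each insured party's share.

Floor area total 13,246; profit-interest units total 51.
Composite weights (20% floor area + 80% profit-interest units): Sato 0.3004; Tam 0.1307; Andrade 0.1656; Ibarra 0.1521; Nwosu 0.2512.
Unrounded shares: Sato 949.30; Tam 413.09; Andrade 523.26; Ibarra 480.66; Nwosu 793.68.
Rounded to nearest $1: Sato $949; Tam $413; Andrade $523; Ibarra $481; Nwosu $794. Sum = $3,160.
Rounded total matches; no reconciliation needed.

Sato: $949; Tam: $413; Andrade: $523; Ibarra: $481; Nwosu: $794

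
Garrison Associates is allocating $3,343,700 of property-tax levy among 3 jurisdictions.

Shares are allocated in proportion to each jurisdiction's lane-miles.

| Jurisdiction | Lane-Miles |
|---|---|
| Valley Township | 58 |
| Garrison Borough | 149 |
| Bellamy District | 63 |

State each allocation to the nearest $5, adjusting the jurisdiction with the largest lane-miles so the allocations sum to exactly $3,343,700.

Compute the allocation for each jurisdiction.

Sum of lane-miles: 270.
Proportional shares: Valley Township 58/270 × $3,343,700 = 718,276.30; Garrison Borough 149/270 × $3,343,700 = 1,845,227.04; Bellamy District 63/270 × $3,343,700 = 780,196.67.
Rounded to nearest $5: Valley Township $718,275; Garrison Borough $1,845,225; Bellamy District $780,195. Sum = $3,343,695.
Difference $3,343,700 − $3,343,695 = +$5 applied to largest lane-miles (Garrison Borough): Garrison Borough becomes $1,845,230.

Valley Township: $718,275 | Garrison Borough: $1,845,230 | Bellamy District: $780,195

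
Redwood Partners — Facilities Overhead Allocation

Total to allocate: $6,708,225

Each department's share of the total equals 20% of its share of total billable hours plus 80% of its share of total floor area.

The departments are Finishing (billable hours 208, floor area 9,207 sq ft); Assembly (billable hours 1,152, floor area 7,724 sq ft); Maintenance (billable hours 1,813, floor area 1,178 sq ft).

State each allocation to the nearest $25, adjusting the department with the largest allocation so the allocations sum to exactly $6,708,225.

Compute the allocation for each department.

Totals — billable hours 3,173, floor area 18,109.
Composite weights (20% billable hours + 80% floor area): Finishing 0.4198; Assembly 0.4138; Maintenance 0.1663.
Proportional shares: Finishing 2,816,432.18; Assembly 2,776,100.08; Maintenance 1,115,692.74.
Rounded to nearest $25: Finishing $2,816,425; Assembly $2,776,100; Maintenance $1,115,700. Sum = $6,708,225.
Sum already equals the total — no adjustment.

Finishing: $2,816,425 · Assembly: $2,776,100 · Maintenance: $1,115,700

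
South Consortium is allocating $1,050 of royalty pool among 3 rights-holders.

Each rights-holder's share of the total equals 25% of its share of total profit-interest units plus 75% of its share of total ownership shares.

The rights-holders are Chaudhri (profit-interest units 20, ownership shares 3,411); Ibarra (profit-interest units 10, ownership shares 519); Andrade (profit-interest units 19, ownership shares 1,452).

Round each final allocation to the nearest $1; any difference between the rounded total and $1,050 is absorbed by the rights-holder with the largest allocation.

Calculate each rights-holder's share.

Chaudhri: $606 | Ibarra: $130 | Andrade: $314

Totals — profit-interest units 49, ownership shares 5,382.
Composite weights (25% profit-interest units + 75% ownership shares): Chaudhri 0.5774; Ibarra 0.1233; Andrade 0.2993.
Proportional shares: Chaudhri 606.24; Ibarra 129.51; Andrade 314.24.
Rounded to nearest $1: Chaudhri $606; Ibarra $130; Andrade $314. Sum = $1,050.
No rounding difference to absorb.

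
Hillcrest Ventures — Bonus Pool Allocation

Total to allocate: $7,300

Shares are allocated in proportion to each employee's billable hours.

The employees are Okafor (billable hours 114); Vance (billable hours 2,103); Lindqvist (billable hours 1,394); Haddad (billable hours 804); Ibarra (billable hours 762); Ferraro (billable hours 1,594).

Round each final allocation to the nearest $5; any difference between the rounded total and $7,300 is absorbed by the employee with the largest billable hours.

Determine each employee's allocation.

Total billable hours = 114 + 2,103 + 1,394 + 804 + 762 + 1,594 = 6,771.
Proportional shares: Okafor 122.91; Vance 2,267.30; Lindqvist 1,502.91; Haddad 866.81; Ibarra 821.53; Ferraro 1,718.53.
At nearest $5: Okafor $125; Vance $2,265; Lindqvist $1,505; Haddad $865; Ibarra $820; Ferraro $1,720. Sum = $7,300.
No rounding difference to absorb.

Okafor: $125 · Vance: $2,265 · Lindqvist: $1,505 · Haddad: $865 · Ibarra: $820 · Ferraro: $1,720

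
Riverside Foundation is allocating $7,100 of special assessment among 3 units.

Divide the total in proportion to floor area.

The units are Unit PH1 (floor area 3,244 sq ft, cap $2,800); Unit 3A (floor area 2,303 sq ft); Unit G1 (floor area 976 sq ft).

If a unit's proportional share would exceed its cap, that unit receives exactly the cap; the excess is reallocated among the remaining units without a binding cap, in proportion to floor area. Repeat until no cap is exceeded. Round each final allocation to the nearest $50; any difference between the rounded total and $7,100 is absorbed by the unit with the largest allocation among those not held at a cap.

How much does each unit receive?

Total floor area = 6,523.
Pro-rata shares before constraints: Unit PH1 3,530.95; Unit 3A 2,506.71; Unit G1 1,062.33.
Cap binds for Unit PH1 ($2,800); residual $4,300 reallocated over remaining floor area 3,279.
Redistributed shares: Unit 3A 3,020.10 → $3,000; Unit G1 1,279.90 → $1,300.

Unit PH1: $2,800; Unit 3A: $3,000; Unit G1: $1,300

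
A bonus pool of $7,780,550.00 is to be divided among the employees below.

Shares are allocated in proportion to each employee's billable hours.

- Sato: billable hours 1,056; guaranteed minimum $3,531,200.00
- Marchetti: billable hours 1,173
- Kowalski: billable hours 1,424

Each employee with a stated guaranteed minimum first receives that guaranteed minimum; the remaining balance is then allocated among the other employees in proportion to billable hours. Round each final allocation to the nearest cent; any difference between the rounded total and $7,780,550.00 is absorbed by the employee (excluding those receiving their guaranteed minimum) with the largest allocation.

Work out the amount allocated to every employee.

Sato: $3,531,200.00; Marchetti: $1,919,325.20; Kowalski: $2,330,024.80

Guaranteed amounts: Sato $3,531,200.00. Residual $4,249,350.00.
Residual split over remaining billable hours 2,597: Marchetti 1,919,325.2022 → $1,919,325.20; Kowalski 2,330,024.7978 → $2,330,024.80.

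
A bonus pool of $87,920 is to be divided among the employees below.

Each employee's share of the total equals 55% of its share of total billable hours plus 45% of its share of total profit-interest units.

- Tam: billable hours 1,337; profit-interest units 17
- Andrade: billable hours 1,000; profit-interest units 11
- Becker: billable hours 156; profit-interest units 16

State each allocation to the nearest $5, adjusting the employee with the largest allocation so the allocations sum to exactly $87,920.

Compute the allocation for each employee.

Tam: $41,215; Andrade: $29,290; Becker: $17,415

Totals — billable hours 2,493, profit-interest units 44.
Composite weights (55% billable hours + 45% profit-interest units): Tam 0.4688; Andrade 0.3331; Becker 0.1981.
Proportional shares: Tam 41,219.49; Andrade 29,287.71; Becker 17,412.80.
After rounding ($5): Tam $41,220; Andrade $29,290; Becker $17,415. Sum = $87,925.
Difference $87,920 − $87,925 = −$5 applied to largest allocation (Tam): Tam becomes $41,215.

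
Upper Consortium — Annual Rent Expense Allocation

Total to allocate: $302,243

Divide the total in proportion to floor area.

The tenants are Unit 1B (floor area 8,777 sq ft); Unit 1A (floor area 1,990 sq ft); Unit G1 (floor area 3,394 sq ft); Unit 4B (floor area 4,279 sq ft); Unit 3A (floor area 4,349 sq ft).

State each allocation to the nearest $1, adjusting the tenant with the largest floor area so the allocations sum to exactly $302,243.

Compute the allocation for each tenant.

Unit 1B: $116,406; Unit 1A: $26,393; Unit G1: $45,014; Unit 4B: $56,751; Unit 3A: $57,679

Combined floor area = 8,777 + 1,990 + 3,394 + 4,279 + 4,349 = 22,789.
Pro-rata amounts: Unit 1B 116,406.46; Unit 1A 26,392.71; Unit G1 45,013.504; Unit 4B 56,750.97; Unit 3A 57,679.35.
Rounded to nearest $1: Unit 1B $116,406; Unit 1A $26,393; Unit G1 $45,014; Unit 4B $56,751; Unit 3A $57,679. Sum = $302,243.
Sum already equals the total — no adjustment.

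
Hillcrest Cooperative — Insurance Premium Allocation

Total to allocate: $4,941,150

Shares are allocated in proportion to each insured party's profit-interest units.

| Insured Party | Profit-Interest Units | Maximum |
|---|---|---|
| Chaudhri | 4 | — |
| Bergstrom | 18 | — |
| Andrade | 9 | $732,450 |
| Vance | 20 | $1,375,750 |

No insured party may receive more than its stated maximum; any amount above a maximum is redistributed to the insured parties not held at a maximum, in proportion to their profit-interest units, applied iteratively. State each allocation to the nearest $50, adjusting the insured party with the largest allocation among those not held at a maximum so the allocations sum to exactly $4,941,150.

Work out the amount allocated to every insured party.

Sum of profit-interest units: 51.
Pro-rata shares before constraints: Chaudhri 387,541.18; Bergstrom 1,743,935.29; Andrade 871,967.65; Vance 1,937,705.88.
Capped: Andrade ($732,450), Vance ($1,375,750); balance $2,832,950 reallocated over remaining profit-interest units 22.
Shares after redistribution: Chaudhri 515,081.82 → $515,100; Bergstrom 2,317,868.18 → $2,317,850.

Chaudhri: $515,100 | Bergstrom: $2,317,850 | Andrade: $732,450 | Vance: $1,375,750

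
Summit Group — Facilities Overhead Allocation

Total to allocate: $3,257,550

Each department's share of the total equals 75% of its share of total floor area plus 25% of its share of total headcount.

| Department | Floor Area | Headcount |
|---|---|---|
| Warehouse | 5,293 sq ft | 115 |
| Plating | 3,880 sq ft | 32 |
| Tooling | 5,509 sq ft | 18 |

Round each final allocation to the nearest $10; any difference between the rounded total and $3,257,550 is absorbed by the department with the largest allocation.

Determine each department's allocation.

Warehouse: $1,448,390 | Plating: $803,590 | Tooling: $1,005,570

Floor area total 14,682; headcount total 165.
Blended shares (75% floor area + 25% headcount): Warehouse 0.4446; Plating 0.2467; Tooling 0.3087.
Proportional shares: Warehouse 1,448,386.62; Plating 803,594.35; Tooling 1,005,569.03.
After rounding ($10): Warehouse $1,448,390; Plating $803,590; Tooling $1,005,570. Sum = $3,257,550.
Sum already equals the total — no adjustment.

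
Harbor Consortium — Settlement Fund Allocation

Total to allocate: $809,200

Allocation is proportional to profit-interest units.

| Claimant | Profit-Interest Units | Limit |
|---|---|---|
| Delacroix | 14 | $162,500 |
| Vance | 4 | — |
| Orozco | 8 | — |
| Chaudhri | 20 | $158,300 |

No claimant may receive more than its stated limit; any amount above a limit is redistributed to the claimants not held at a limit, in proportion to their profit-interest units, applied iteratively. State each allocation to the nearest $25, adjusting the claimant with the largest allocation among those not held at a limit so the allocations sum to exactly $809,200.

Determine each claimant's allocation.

Total profit-interest units = 46.
Proportional shares (ignoring caps): Delacroix 246,278.26; Vance 70,365.22; Orozco 140,730.43; Chaudhri 351,826.09.
Held at cap: Delacroix ($162,500), Chaudhri ($158,300); remaining pool $488,400 reallocated over remaining profit-interest units 12.
Redistributed shares: Vance 162,800.00 → $162,800; Orozco 325,600.00 → $325,600.

Delacroix: $162,500 · Vance: $162,800 · Orozco: $325,600 · Chaudhri: $158,300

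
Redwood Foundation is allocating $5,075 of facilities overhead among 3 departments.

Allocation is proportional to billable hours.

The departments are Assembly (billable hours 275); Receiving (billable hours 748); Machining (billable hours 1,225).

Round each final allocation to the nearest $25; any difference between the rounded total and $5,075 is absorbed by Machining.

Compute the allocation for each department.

Assembly: $625; Receiving: $1,700; Machining: $2,750

Billable hours total: 2,248.
Proportional shares: Assembly 275/2,248 × $5,075 = 620.83; Receiving 748/2,248 × $5,075 = 1,688.66; Machining 1,225/2,248 × $5,075 = 2,765.51.
At nearest $25: Assembly $625; Receiving $1,700; Machining $2,775. Sum = $5,100.
Difference $5,075 − $5,100 = −$25 applied to Machining: Machining becomes $2,750.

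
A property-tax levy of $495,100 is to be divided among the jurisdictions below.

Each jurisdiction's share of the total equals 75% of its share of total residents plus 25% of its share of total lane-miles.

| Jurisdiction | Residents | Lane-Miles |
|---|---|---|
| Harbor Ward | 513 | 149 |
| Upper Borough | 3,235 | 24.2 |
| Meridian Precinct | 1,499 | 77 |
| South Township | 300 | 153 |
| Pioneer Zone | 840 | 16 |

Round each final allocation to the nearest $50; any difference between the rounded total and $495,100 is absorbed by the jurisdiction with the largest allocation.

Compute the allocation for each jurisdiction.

Harbor Ward: $73,800; Upper Borough: $195,250; Meridian Precinct: $109,900; South Township: $62,600; Pioneer Zone: $53,550

Residents total 6,387; lane-miles total 419.2.
Combined weights (75% residents + 25% lane-miles): Harbor Ward 0.1491; Upper Borough 0.3943; Meridian Precinct 0.2219; South Township 0.1265; Pioneer Zone 0.1082.
Proportional shares: Harbor Ward 73,819.05; Upper Borough 195,220.62; Meridian Precinct 109,883.69; South Township 62,616.80; Pioneer Zone 53,559.84.
At nearest $50: Harbor Ward $73,800; Upper Borough $195,200; Meridian Precinct $109,900; South Township $62,600; Pioneer Zone $53,550. Sum = $495,050.
Difference $495,100 − $495,050 = +$50 applied to largest allocation (Upper Borough): Upper Borough becomes $195,250.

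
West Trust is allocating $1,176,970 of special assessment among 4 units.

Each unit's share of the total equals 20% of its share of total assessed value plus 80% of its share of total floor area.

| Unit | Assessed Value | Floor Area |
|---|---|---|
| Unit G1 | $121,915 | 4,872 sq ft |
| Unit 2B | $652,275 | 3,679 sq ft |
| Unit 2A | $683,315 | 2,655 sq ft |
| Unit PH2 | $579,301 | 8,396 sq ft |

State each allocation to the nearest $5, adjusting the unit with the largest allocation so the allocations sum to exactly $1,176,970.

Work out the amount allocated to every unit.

Unit G1: $248,115; Unit 2B: $252,105; Unit 2A: $206,505; Unit PH2: $470,245

Assessed value total 2,036,806; floor area total 19,602.
Composite weights (20% assessed value + 80% floor area): Unit G1 0.2108; Unit 2B 0.2142; Unit 2A 0.1755; Unit PH2 0.3995.
Pro-rata amounts: Unit G1 248,114.75; Unit 2B 252,103.15; Unit 2A 206,502.93; Unit PH2 470,249.17.
After rounding ($5): Unit G1 $248,115; Unit 2B $252,105; Unit 2A $206,505; Unit PH2 $470,250. Sum = $1,176,975.
Difference $1,176,970 − $1,176,975 = −$5 applied to largest allocation (Unit PH2): Unit PH2 becomes $470,245.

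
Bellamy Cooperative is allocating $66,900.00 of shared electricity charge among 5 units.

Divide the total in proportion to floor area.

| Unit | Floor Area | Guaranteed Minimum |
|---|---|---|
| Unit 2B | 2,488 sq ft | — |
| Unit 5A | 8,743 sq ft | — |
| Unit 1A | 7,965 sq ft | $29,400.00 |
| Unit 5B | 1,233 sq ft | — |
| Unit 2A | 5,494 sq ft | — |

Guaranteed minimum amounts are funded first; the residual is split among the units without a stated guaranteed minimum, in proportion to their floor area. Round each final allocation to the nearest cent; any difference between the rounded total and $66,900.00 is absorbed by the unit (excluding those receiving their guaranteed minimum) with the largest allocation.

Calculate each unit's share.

Unit 2B: $5,195.46; Unit 5A: $18,257.18; Unit 1A: $29,400.00; Unit 5B: $2,574.76; Unit 2A: $11,472.60

Fund the minimums — Unit 1A $29,400.00. Residual $37,500.00.
Residual split over remaining floor area 17,958: Unit 2B 5,195.4561 → $5,195.46; Unit 5A 18,257.1834 → $18,257.18; Unit 5B 2,574.7578 → $2,574.76; Unit 2A 11,472.6027 → $11,472.60.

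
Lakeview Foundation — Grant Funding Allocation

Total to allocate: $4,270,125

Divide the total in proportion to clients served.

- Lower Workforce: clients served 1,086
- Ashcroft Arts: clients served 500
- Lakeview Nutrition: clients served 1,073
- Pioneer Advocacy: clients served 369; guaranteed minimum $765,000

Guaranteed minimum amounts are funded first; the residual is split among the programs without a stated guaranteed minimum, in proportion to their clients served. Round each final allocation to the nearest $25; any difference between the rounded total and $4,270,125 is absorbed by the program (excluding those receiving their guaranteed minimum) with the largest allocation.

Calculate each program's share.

Lower Workforce: $1,431,575 · Ashcroft Arts: $659,100 · Lakeview Nutrition: $1,414,450 · Pioneer Advocacy: $765,000

Minimums first: Pioneer Advocacy $765,000. Balance $3,505,125.
Balance split over remaining clients served 2,659: Lower Workforce 1,431,577.94 → $1,431,575; Ashcroft Arts 659,105.87 → $659,100; Lakeview Nutrition 1,414,441.19 → $1,414,450.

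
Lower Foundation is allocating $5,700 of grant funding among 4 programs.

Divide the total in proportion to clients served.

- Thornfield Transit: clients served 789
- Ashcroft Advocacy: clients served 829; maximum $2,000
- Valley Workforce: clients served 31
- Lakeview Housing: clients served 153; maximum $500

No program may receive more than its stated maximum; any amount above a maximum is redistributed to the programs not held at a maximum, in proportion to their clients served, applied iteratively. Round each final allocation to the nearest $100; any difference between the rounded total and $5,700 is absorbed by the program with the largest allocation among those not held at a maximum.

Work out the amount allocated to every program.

Thornfield Transit: $3,100 | Ashcroft Advocacy: $2,000 | Valley Workforce: $100 | Lakeview Housing: $500

Total clients served = 1,802.
Unconstrained shares: Thornfield Transit 2,495.73; Ashcroft Advocacy 2,622.25; Valley Workforce 98.06; Lakeview Housing 483.96.
Cap binds for Ashcroft Advocacy ($2,000); residual $3,700 reallocated over remaining clients served 973.
Cap binds for Lakeview Housing ($500); residual $3,200 reallocated over remaining clients served 820.
Remaining shares: Thornfield Transit 3,079.02 → $3,100; Valley Workforce 120.98 → $100.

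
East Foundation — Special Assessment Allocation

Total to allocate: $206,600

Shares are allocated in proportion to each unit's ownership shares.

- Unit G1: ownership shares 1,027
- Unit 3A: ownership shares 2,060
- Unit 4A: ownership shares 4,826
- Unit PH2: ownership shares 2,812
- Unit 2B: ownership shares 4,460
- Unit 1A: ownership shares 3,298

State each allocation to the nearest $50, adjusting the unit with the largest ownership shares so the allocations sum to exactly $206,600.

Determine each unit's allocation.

Total ownership shares = 1,027 + 2,060 + 4,826 + 2,812 + 4,460 + 3,298 = 18,483.
Unrounded shares: Unit G1 11,479.64; Unit 3A 23,026.35; Unit 4A 53,944.25; Unit PH2 31,432.08; Unit 2B 49,853.16; Unit 1A 36,864.51.
Rounded to nearest $50: Unit G1 $11,500; Unit 3A $23,050; Unit 4A $53,950; Unit PH2 $31,450; Unit 2B $49,850; Unit 1A $36,850. Sum = $206,650.
Difference $206,600 − $206,650 = −$50 applied to largest ownership shares (Unit 4A): Unit 4A becomes $53,900.

Unit G1: $11,500; Unit 3A: $23,050; Unit 4A: $53,900; Unit PH2: $31,450; Unit 2B: $49,850; Unit 1A: $36,850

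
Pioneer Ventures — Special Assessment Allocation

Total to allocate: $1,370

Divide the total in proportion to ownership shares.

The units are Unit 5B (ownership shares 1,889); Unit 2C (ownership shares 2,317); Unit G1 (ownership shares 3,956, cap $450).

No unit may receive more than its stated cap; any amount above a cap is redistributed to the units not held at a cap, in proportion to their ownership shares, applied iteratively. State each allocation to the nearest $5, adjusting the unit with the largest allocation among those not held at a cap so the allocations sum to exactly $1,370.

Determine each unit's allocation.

Ownership shares total: 8,162.
Unconstrained shares: Unit 5B 317.07; Unit 2C 388.91; Unit G1 664.02.
Cap binds for Unit G1 ($450); balance $920 reallocated over remaining ownership shares 4,206.
Shares after redistribution: Unit 5B 413.19 → $415; Unit 2C 506.81 → $505.

Unit 5B: $415; Unit 2C: $505; Unit G1: $450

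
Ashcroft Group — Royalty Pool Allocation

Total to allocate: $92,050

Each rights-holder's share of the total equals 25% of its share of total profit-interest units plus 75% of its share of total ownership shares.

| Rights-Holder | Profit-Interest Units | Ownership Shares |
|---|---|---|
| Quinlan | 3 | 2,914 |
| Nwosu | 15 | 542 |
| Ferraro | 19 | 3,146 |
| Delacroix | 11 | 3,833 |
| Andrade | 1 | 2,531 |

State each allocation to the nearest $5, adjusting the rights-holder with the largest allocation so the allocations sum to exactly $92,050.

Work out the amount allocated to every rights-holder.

Profit-interest units total 49; ownership shares total 12,966.
Combined weights (25% profit-interest units + 75% ownership shares): Quinlan 0.1839; Nwosu 0.1079; Ferraro 0.2789; Delacroix 0.2778; Andrade 0.1515.
Unrounded shares: Quinlan 16,924.53; Nwosu 9,930.52; Ferraro 25,674.10; Delacroix 25,574.89; Andrade 13,945.96.
At nearest $5: Quinlan $16,925; Nwosu $9,930; Ferraro $25,675; Delacroix $25,575; Andrade $13,945. Sum = $92,050.
Rounded total matches; no reconciliation needed.

Quinlan: $16,925; Nwosu: $9,930; Ferraro: $25,675; Delacroix: $25,575; Andrade: $13,945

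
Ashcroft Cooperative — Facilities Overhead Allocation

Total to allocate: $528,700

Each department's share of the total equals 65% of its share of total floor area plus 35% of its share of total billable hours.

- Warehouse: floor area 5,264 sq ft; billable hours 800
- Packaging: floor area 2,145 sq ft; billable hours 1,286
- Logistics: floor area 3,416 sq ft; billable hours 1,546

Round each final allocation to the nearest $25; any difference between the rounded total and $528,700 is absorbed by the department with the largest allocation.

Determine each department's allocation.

Totals — floor area 10,825, billable hours 3,632.
Blended shares (65% floor area + 35% billable hours): Warehouse 0.3932; Packaging 0.2527; Logistics 0.3541.
Pro-rata amounts: Warehouse 207,871.97; Packaging 133,615.86; Logistics 187,212.17.
After rounding ($25): Warehouse $207,875; Packaging $133,625; Logistics $187,200. Sum = $528,700.
Rounded total matches; no reconciliation needed.

Warehouse: $207,875 | Packaging: $133,625 | Logistics: $187,200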